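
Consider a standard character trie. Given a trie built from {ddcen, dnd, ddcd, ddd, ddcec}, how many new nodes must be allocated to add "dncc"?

2

"dn" is already a path in the trie; the remaining "cc" must be added.
Each of the 2 remaining characters creates one node.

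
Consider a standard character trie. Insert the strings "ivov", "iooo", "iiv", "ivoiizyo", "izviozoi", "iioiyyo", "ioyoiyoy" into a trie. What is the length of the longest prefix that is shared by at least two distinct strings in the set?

3

Look for the deepest trie node that still has at least two words in its subtree.
e.g. "ivoiizyo" and "ivov" share the prefix "ivo" of length 3; no pair shares a longer one.
Longest shared-prefix length: 3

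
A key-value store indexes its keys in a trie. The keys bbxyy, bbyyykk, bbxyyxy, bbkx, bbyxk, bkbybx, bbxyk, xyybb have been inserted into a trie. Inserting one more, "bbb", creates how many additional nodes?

1

The longest prefix of "bbb" already in the trie is "bb" (length 2).
New nodes needed: |"bbb"| − 2 = 3 − 2 = 1.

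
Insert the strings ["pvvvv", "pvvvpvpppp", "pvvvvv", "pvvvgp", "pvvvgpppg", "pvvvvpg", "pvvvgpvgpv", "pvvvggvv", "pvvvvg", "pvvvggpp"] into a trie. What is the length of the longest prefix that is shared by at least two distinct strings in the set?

The deepest shared node is where two words last agree before diverging.
"pvvvggpp" and "pvvvggvv" agree on "pvvvgg" (6 characters) before diverging; nothing deeper is shared.
Longest shared-prefix length: 6

6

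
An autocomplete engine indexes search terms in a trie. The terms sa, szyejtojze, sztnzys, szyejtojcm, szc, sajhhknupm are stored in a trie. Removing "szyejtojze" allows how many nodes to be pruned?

After clearing the end-marker at "szyejtojze", prune upward until reaching a node still needed by another word.
The suffix "ze" (2 nodes) is used only by "szyejtojze"; the node for "szyejtoj" still has the child "c", so pruning stops there.
Nodes removed: 2

2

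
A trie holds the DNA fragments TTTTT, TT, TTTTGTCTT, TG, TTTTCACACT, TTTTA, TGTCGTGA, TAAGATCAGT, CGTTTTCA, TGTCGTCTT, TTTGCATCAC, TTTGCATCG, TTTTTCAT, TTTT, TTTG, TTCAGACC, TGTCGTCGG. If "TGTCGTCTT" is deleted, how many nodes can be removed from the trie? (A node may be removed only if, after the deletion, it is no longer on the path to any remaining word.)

A node on "TGTCGTCTT"'s path can go only if nothing else ends at it or branches off below it.
The suffix "TT" (2 nodes) is used only by "TGTCGTCTT"; the node for "TGTCGTC" still has the child "G", so pruning stops there.
Nodes removed: 2

2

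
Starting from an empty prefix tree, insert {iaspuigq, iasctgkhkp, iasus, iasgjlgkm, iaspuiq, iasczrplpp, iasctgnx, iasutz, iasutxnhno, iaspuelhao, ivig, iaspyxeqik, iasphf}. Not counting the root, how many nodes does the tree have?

For each word, the new-node count is its length minus the longest prefix already in the trie:
  "iaspuigq" → 8 new (i, a, s, p, u, i, g, q)
  "iasctgkhkp" → prefix "ias" already present; 7 new (c, t, g, k, h, k, p)
  "iasus" → prefix "ias" already present; 2 new (u, s)
  "iasgjlgkm" → prefix "ias" already present; 6 new (g, j, l, g, k, m)
  "iaspuiq" → prefix "iaspui" already present; 1 new (q)
  "iasczrplpp" → prefix "iasc" already present; 6 new (z, r, p, l, p, p)
  "iasctgnx" → prefix "iasctg" already present; 2 new (n, x)
  "iasutz" → prefix "iasu" already present; 2 new (t, z)
  "iasutxnhno" → prefix "iasut" already present; 5 new (x, n, h, n, o)
  "iaspuelhao" → prefix "iaspu" already present; 5 new (e, l, h, a, o)
  "ivig" → prefix "i" already present; 3 new (v, i, g)
  "iaspyxeqik" → prefix "iasp" already present; 6 new (y, x, e, q, i, k)
  "iasphf" → prefix "iasp" already present; 2 new (h, f)
Total nodes = 8 + 7 + 2 + 6 + 1 + 6 + 2 + 2 + 5 + 5 + 3 + 6 + 2 = 55

55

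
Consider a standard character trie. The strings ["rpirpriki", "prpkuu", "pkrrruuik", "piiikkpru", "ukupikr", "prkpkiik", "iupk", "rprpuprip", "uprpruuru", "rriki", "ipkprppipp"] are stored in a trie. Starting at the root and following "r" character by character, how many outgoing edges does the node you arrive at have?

Follow the path "r" to its node, then look at its outgoing edges.
Characters that immediately follow "r" among the stored strings: {p, r}.
That node has 2 child edges.

2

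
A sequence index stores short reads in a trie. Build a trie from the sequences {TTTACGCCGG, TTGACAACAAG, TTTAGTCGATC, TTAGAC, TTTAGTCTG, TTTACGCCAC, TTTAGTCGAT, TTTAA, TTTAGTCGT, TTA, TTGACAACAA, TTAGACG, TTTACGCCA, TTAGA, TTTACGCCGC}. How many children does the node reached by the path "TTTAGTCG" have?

Walk "TTTAGTCG" from the root, arriving at one node.
Distinct next characters after "TTTAGTCG": A, T.
That node has 2 child edges.

2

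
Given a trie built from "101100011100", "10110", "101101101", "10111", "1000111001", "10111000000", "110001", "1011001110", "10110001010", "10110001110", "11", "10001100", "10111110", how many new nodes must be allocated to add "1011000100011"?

The longest prefix of "1011000100011" already in the trie is "101100010" (length 9).
New nodes needed: |"1011000100011"| − 9 = 13 − 9 = 4.

4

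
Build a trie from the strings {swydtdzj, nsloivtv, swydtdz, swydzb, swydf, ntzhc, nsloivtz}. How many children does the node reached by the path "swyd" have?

3

Follow the path "swyd" to its node, then look at its outgoing edges.
Distinct next characters after "swyd": f, t, z.
That node has 3 child edges.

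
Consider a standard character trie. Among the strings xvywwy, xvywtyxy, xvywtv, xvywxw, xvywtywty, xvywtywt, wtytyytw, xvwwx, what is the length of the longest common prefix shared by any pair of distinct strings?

8

Equivalently: take the maximum, over all pairs, of their longest common prefix length.
"xvywtywt" and "xvywtywty" agree on "xvywtywt" (8 characters) before diverging; nothing deeper is shared.
Longest shared-prefix length: 8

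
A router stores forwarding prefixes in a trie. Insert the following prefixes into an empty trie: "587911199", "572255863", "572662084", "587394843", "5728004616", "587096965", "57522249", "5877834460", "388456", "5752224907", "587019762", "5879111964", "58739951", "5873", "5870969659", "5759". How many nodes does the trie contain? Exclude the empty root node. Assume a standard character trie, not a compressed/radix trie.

75

Insert word by word; a character creates a node only if that edge doesn't already exist:
  "587911199" → 9 new (5, 8, 7, 9, 1, 1, 1, 9, 9)
  "572255863" → prefix "5" already present; 8 new (7, 2, 2, 5, 5, 8, 6, 3)
  "572662084" → prefix "572" already present; 6 new (6, 6, 2, 0, 8, 4)
  "587394843" → prefix "587" already present; 6 new (3, 9, 4, 8, 4, 3)
  "5728004616" → prefix "572" already present; 7 new (8, 0, 0, 4, 6, 1, 6)
  "587096965" → prefix "587" already present; 6 new (0, 9, 6, 9, 6, 5)
  "57522249" → prefix "57" already present; 6 new (5, 2, 2, 2, 4, 9)
  "5877834460" → prefix "587" already present; 7 new (7, 8, 3, 4, 4, 6, 0)
  "388456" → 6 new (3, 8, 8, 4, 5, 6)
  "5752224907" → prefix "57522249" already present; 2 new (0, 7)
  "587019762" → prefix "5870" already present; 5 new (1, 9, 7, 6, 2)
  "5879111964" → prefix "58791119" already present; 2 new (6, 4)
  "58739951" → prefix "58739" already present; 3 new (9, 5, 1)
  "5873" → prefix "5873" already present; 0 new (none)
  "5870969659" → prefix "587096965" already present; 1 new (9)
  "5759" → prefix "575" already present; 1 new (9)
Total nodes = 9 + 8 + 6 + 6 + 7 + 6 + 6 + 7 + 6 + 2 + 5 + 2 + 3 + 0 + 1 + 1 = 75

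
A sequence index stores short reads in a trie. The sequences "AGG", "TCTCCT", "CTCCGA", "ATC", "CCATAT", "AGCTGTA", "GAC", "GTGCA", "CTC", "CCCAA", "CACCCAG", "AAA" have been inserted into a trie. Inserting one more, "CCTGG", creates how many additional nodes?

3

"CC" is already a path in the trie; the remaining "TGG" must be added.
Each of the 3 remaining characters creates one node.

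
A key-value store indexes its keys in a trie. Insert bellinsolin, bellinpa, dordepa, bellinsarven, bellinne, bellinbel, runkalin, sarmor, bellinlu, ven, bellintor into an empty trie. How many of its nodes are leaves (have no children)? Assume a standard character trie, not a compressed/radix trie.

A leaf is a node with no children — equivalently, the end of a word that is not a proper prefix of any other stored word.
Those words: "bellinbel", "bellinlu", "bellinne", "bellinpa", "bellinsarven", "bellinsolin", "bellintor", "dordepa", "runkalin", "sarmor", "ven"
Leaf count: 11

11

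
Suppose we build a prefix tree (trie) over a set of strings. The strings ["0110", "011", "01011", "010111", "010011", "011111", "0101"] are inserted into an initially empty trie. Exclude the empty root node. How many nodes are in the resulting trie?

Trie structure (* marks end of a word):
(root)
└─ 0
   └─ 1
      ├─ 0
      │  ├─ 0
      │  │  └─ 1
      │  │     └─ 1 *
      │  └─ 1 *
      │     └─ 1 *
      │        └─ 1 *
      └─ 1 *
         ├─ 0 *
         └─ 1
            └─ 1
               └─ 1 *
Counting every labelled node above: 14.

14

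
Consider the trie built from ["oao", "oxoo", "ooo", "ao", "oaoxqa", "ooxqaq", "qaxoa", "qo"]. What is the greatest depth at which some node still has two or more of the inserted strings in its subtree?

3

The deepest shared node is where two words last agree before diverging.
e.g. "oao" and "oaoxqa" share the prefix "oao" of length 3; no pair shares a longer one.
Longest shared-prefix length: 3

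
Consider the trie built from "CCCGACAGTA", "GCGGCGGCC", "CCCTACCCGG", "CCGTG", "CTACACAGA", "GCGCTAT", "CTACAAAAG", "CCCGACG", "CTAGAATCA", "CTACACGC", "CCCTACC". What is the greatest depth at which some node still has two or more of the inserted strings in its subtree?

7

The deepest shared node is where two words last agree before diverging.
"CCCTACC" and "CCCTACCCGG" agree on "CCCTACC" (7 characters) before diverging; nothing deeper is shared.
Longest shared-prefix length: 7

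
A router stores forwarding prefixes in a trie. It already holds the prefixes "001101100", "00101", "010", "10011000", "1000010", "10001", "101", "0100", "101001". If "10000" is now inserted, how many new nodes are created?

0

Every character of "10000" already lies on an existing path (it is a prefix of some stored word).
No new nodes are needed: 0.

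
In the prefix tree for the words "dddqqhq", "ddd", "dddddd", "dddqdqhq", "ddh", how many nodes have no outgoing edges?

4

A leaf is a node with no children — equivalently, the end of a word that is not a proper prefix of any other stored word.
Those words: "dddddd", "dddqdqhq", "dddqqhq", "ddh"
Leaf count: 4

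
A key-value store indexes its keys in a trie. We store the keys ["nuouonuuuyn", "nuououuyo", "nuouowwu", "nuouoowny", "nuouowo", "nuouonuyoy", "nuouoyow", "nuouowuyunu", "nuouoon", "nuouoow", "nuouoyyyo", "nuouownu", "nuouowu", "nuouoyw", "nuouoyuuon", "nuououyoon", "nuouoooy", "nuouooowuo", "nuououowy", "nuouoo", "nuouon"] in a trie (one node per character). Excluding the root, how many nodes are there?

Insert word by word; a character creates a node only if that edge doesn't already exist:
  "nuouonuuuyn" → 11 new (n, u, o, u, o, n, u, u, u, y, n)
  "nuououuyo" → prefix "nuouo" already present; 4 new (u, u, y, o)
  "nuouowwu" → prefix "nuouo" already present; 3 new (w, w, u)
  "nuouoowny" → prefix "nuouo" already present; 4 new (o, w, n, y)
  "nuouowo" → prefix "nuouow" already present; 1 new (o)
  "nuouonuyoy" → prefix "nuouonu" already present; 3 new (y, o, y)
  "nuouoyow" → prefix "nuouo" already present; 3 new (y, o, w)
  "nuouowuyunu" → prefix "nuouow" already present; 5 new (u, y, u, n, u)
  "nuouoon" → prefix "nuouoo" already present; 1 new (n)
  "nuouoow" → prefix "nuouoow" already present; 0 new (none)
  "nuouoyyyo" → prefix "nuouoy" already present; 3 new (y, y, o)
  "nuouownu" → prefix "nuouow" already present; 2 new (n, u)
  "nuouowu" → prefix "nuouowu" already present; 0 new (none)
  "nuouoyw" → prefix "nuouoy" already present; 1 new (w)
  "nuouoyuuon" → prefix "nuouoy" already present; 4 new (u, u, o, n)
  "nuououyoon" → prefix "nuouou" already present; 4 new (y, o, o, n)
  "nuouoooy" → prefix "nuouoo" already present; 2 new (o, y)
  "nuouooowuo" → prefix "nuouooo" already present; 3 new (w, u, o)
  "nuououowy" → prefix "nuouou" already present; 3 new (o, w, y)
  "nuouoo" → prefix "nuouoo" already present; 0 new (none)
  "nuouon" → prefix "nuouon" already present; 0 new (none)
Total nodes = 11 + 4 + 3 + 4 + 1 + 3 + 3 + 5 + 1 + 0 + 3 + 2 + 0 + 1 + 4 + 4 + 2 + 3 + 3 + 0 + 0 = 57

57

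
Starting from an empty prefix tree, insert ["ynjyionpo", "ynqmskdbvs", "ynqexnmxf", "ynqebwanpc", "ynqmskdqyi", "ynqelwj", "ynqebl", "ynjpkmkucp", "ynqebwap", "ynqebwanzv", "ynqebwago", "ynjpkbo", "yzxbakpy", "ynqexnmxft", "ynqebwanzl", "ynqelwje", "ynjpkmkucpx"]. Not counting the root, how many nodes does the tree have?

For each word, the new-node count is its length minus the longest prefix already in the trie:
  "ynjyionpo" → 9 new (y, n, j, y, i, o, n, p, o)
  "ynqmskdbvs" → prefix "yn" already present; 8 new (q, m, s, k, d, b, v, s)
  "ynqexnmxf" → prefix "ynq" already present; 6 new (e, x, n, m, x, f)
  "ynqebwanpc" → prefix "ynqe" already present; 6 new (b, w, a, n, p, c)
  "ynqmskdqyi" → prefix "ynqmskd" already present; 3 new (q, y, i)
  "ynqelwj" → prefix "ynqe" already present; 3 new (l, w, j)
  "ynqebl" → prefix "ynqeb" already present; 1 new (l)
  "ynjpkmkucp" → prefix "ynj" already present; 7 new (p, k, m, k, u, c, p)
  "ynqebwap" → prefix "ynqebwa" already present; 1 new (p)
  "ynqebwanzv" → prefix "ynqebwan" already present; 2 new (z, v)
  "ynqebwago" → prefix "ynqebwa" already present; 2 new (g, o)
  "ynjpkbo" → prefix "ynjpk" already present; 2 new (b, o)
  "yzxbakpy" → prefix "y" already present; 7 new (z, x, b, a, k, p, y)
  "ynqexnmxft" → prefix "ynqexnmxf" already present; 1 new (t)
  "ynqebwanzl" → prefix "ynqebwanz" already present; 1 new (l)
  "ynqelwje" → prefix "ynqelwj" already present; 1 new (e)
  "ynjpkmkucpx" → prefix "ynjpkmkucp" already present; 1 new (x)
Total nodes = 9 + 8 + 6 + 6 + 3 + 3 + 1 + 7 + 1 + 2 + 2 + 2 + 7 + 1 + 1 + 1 + 1 = 61

61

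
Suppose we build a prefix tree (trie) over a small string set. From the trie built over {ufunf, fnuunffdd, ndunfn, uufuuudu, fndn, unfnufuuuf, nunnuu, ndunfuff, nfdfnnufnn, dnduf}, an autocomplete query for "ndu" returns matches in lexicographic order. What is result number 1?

Words with prefix "ndu", in lexicographic order: "ndunfn", "ndunfuff"
The 1st is ndunfn.

ndunfn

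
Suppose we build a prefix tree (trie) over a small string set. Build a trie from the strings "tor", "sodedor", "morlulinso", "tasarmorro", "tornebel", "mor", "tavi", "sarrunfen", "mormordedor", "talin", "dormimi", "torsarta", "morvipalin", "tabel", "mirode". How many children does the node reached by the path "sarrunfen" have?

Walk "sarrunfen" from the root, arriving at one node.
No stored string extends past "sarrunfen".
That node has 0 child edges.

0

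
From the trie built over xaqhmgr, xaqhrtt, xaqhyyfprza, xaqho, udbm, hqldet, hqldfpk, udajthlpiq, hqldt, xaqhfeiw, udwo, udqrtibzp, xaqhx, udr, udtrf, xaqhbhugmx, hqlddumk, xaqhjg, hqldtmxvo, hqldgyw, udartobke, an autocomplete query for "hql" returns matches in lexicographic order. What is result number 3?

Filter for "hql…" and sort: "hqlddumk", "hqldet", "hqldfpk", "hqldgyw", "hqldt", "hqldtmxvo"
Position 3: hqldfpk

hqldfpk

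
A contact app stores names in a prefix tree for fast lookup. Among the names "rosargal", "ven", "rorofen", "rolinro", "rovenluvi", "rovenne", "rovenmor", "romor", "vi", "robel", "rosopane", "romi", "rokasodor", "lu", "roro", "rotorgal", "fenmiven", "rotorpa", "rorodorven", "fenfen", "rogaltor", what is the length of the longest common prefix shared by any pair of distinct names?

5

Look for the deepest trie node that still has at least two words in its subtree.
"rotorgal" and "rotorpa" agree on "rotor" (5 characters) before diverging; nothing deeper is shared.
Longest shared-prefix length: 5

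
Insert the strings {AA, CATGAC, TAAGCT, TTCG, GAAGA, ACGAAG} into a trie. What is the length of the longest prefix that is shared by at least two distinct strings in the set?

1

Look for the deepest trie node that still has at least two words in its subtree.
e.g. "AA" and "ACGAAG" share the prefix "A" of length 1; no pair shares a longer one.
Longest shared-prefix length: 1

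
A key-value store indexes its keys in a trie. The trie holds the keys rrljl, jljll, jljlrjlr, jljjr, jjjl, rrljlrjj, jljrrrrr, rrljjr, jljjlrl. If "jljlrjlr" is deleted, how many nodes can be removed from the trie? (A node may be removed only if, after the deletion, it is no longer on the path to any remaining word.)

Walk "jljlrjlr" from the leaf back toward the root, removing each node that no remaining word uses.
The suffix "rjlr" (4 nodes) is used only by "jljlrjlr"; the node for "jljl" still has the child "l", so pruning stops there.
Nodes removed: 4

4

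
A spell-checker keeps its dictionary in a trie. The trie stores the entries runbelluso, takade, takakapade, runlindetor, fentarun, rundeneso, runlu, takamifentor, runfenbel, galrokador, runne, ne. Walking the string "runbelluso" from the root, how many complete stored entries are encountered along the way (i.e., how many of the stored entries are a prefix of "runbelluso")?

1

Check each prefix of "runbelluso" against the stored set — each match is an end-marker on the path.
Prefixes of the query that are stored words: "runbelluso"
Count: 1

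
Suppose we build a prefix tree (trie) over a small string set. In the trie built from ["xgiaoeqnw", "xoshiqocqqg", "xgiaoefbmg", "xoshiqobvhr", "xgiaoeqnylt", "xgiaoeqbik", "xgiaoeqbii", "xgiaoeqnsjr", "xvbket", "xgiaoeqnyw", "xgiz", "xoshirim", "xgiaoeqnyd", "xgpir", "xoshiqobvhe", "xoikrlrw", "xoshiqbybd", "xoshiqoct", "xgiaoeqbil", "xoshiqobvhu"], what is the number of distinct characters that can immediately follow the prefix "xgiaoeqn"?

Walk "xgiaoeqn" from the root, arriving at one node.
Characters that immediately follow "xgiaoeqn" among the stored strings: {s, w, y}.
That node has 3 child edges.

3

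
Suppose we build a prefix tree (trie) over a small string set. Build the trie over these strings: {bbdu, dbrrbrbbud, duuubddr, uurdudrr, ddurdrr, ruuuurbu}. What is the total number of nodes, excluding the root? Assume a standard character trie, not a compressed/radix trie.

43

Trace insertions, counting only characters that open a new branch:
  "bbdu" → 4 new (b, b, d, u)
  "dbrrbrbbud" → 10 new (d, b, r, r, b, r, b, b, u, d)
  "duuubddr" → prefix "d" already present; 7 new (u, u, u, b, d, d, r)
  "uurdudrr" → 8 new (u, u, r, d, u, d, r, r)
  "ddurdrr" → prefix "d" already present; 6 new (d, u, r, d, r, r)
  "ruuuurbu" → 8 new (r, u, u, u, u, r, b, u)
Total nodes = 4 + 10 + 7 + 8 + 6 + 8 = 43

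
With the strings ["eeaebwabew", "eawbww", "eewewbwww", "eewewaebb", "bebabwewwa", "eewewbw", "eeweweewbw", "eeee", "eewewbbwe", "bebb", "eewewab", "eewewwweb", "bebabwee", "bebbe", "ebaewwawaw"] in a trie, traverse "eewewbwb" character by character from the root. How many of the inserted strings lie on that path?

1

Walk "eewewbwb" from the root; an end-of-word marker is hit whenever a stored word is a prefix of "eewewbwb".
Prefixes of the query that are stored words: "eewewbw"
Count: 1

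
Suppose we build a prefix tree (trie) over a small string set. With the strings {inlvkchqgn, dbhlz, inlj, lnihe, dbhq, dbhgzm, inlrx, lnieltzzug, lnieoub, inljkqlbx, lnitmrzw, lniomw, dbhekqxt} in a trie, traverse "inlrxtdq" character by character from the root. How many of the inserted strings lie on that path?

1

Walk "inlrxtdq" from the root; an end-of-word marker is hit whenever a stored word is a prefix of "inlrxtdq".
Prefixes of the query that are stored words: "inlrx"
Count: 1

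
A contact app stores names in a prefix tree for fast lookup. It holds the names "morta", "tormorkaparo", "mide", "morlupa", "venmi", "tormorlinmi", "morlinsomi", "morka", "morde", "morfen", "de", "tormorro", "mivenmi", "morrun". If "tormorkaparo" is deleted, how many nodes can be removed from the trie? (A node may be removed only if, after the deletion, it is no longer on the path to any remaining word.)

6

Walk "tormorkaparo" from the leaf back toward the root, removing each node that no remaining word uses.
The suffix "kaparo" (6 nodes) is used only by "tormorkaparo"; the node for "tormor" still has the child "l", so pruning stops there.
Nodes removed: 6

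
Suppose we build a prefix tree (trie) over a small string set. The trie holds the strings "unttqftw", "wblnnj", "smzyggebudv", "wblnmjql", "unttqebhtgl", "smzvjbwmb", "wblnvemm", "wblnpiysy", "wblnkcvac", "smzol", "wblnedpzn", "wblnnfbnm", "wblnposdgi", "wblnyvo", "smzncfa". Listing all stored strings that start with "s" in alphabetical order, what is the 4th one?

smzyggebudv

Words with prefix "s", in lexicographic order: "smzncfa", "smzol", "smzvjbwmb", "smzyggebudv"
Position 4: smzyggebudv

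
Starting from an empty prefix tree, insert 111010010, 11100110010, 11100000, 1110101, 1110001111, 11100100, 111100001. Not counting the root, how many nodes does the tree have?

32

Count nodes per top-level branch (shared prefixes stored once):
  '1'-branch (11100000, 1110001111, 11100100, 11100110010, 111010010, 1110101, 111100001): 32 nodes
Sum: 32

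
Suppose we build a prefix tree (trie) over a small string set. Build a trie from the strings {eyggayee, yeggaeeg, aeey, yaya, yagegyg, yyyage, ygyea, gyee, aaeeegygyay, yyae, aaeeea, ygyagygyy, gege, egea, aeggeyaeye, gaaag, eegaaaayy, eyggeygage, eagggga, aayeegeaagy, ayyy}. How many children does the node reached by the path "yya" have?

1

Follow the path "yya" to its node, then look at its outgoing edges.
Characters that immediately follow "yya" among the stored strings: {e}.
That node has 1 child edge.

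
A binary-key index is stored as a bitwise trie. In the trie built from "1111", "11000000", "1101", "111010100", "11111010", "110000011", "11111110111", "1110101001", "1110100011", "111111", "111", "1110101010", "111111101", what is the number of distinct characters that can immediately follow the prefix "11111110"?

1

Follow the path "11111110" to its node, then look at its outgoing edges.
Distinct next characters after "11111110": 1.
That node has 1 child edge.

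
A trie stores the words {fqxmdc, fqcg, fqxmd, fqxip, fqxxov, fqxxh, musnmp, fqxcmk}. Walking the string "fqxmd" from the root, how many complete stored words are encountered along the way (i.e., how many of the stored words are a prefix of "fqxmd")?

1

Walk "fqxmd" from the root; an end-of-word marker is hit whenever a stored word is a prefix of "fqxmd".
Prefixes of the query that are stored words: "fqxmd"
Count: 1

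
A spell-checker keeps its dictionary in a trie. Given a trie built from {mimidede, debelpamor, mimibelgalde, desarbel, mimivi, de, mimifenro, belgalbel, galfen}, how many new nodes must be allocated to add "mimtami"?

4

"mim" is already a path in the trie; the remaining "tami" must be added.
So 7 − 3 = 4 new nodes.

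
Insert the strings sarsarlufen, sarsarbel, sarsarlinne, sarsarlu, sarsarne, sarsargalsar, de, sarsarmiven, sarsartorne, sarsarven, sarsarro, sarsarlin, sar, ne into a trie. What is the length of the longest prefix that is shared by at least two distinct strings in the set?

The deepest shared node is where two words last agree before diverging.
e.g. "sarsarlin" and "sarsarlinne" share the prefix "sarsarlin" of length 9; no pair shares a longer one.
Longest shared-prefix length: 9

9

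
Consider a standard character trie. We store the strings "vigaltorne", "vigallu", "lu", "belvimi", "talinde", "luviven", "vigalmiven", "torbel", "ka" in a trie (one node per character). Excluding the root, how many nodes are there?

45

For each word, the new-node count is its length minus the longest prefix already in the trie:
  "vigaltorne" → 10 new (v, i, g, a, l, t, o, r, n, e)
  "vigallu" → prefix "vigal" already present; 2 new (l, u)
  "lu" → 2 new (l, u)
  "belvimi" → 7 new (b, e, l, v, i, m, i)
  "talinde" → 7 new (t, a, l, i, n, d, e)
  "luviven" → prefix "lu" already present; 5 new (v, i, v, e, n)
  "vigalmiven" → prefix "vigal" already present; 5 new (m, i, v, e, n)
  "torbel" → prefix "t" already present; 5 new (o, r, b, e, l)
  "ka" → 2 new (k, a)
Total nodes = 10 + 2 + 2 + 7 + 7 + 5 + 5 + 5 + 2 = 45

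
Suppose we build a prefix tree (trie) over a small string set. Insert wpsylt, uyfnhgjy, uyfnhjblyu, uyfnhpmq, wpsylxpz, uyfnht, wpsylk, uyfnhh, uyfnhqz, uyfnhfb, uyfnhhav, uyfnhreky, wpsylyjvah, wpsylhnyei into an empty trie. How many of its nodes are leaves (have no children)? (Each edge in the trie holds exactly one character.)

Leaves are exactly the stored words that no other stored word extends.
Those words: "uyfnhfb", "uyfnhgjy", "uyfnhhav", "uyfnhjblyu", "uyfnhpmq", "uyfnhqz", "uyfnhreky", "uyfnht", "wpsylhnyei", "wpsylk", "wpsylt", "wpsylxpz", "wpsylyjvah"
Leaf count: 13

13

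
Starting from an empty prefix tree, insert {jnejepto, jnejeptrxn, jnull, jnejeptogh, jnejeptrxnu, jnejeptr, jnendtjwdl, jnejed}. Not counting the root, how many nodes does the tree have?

25

Trie structure (* marks end of a word):
(root)
└─ j
   └─ n
      ├─ e
      │  ├─ j
      │  │  └─ e
      │  │     ├─ d *
      │  │     └─ p
      │  │        └─ t
      │  │           ├─ o *
      │  │           │  └─ g
      │  │           │     └─ h *
      │  │           └─ r *
      │  │              └─ x
      │  │                 └─ n *
      │  │                    └─ u *
      │  └─ n
      │     └─ d
      │        └─ t
      │           └─ j
      │              └─ w
      │                 └─ d
      │                    └─ l *
      └─ u
         └─ l
            └─ l *
Counting every labelled node above: 25.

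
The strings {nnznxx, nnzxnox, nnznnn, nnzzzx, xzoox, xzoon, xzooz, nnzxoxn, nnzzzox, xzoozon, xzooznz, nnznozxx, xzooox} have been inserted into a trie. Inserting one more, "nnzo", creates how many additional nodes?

1

"nnz" is already a path in the trie; the remaining "o" must be added.
Each of the 1 remaining characters creates one node.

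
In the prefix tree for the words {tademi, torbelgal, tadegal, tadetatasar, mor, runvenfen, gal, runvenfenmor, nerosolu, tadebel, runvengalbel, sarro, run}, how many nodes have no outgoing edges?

A leaf is a node with no children — equivalently, the end of a word that is not a proper prefix of any other stored word.
Those words: "gal", "mor", "nerosolu", "runvenfenmor", "runvengalbel", "sarro", "tadebel", "tadegal", "tademi", "tadetatasar", "torbelgal"
Leaf count: 11

11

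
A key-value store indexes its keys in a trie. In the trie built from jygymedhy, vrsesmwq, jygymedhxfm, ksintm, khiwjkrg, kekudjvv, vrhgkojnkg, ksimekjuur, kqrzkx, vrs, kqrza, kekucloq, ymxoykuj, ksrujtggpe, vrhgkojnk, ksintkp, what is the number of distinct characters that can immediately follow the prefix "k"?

Follow the path "k" to its node, then look at its outgoing edges.
Characters that immediately follow "k" among the stored strings: {e, h, q, s}.
That node has 4 child edges.

4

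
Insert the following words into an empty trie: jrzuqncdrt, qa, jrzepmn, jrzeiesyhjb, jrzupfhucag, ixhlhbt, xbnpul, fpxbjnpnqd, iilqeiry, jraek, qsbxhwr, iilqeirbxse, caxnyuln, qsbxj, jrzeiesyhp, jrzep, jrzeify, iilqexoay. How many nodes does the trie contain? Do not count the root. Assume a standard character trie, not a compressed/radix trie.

For each word, the new-node count is its length minus the longest prefix already in the trie:
  "jrzuqncdrt" → 10 new (j, r, z, u, q, n, c, d, r, t)
  "qa" → 2 new (q, a)
  "jrzepmn" → prefix "jrz" already present; 4 new (e, p, m, n)
  "jrzeiesyhjb" → prefix "jrze" already present; 7 new (i, e, s, y, h, j, b)
  "jrzupfhucag" → prefix "jrzu" already present; 7 new (p, f, h, u, c, a, g)
  "ixhlhbt" → 7 new (i, x, h, l, h, b, t)
  "xbnpul" → 6 new (x, b, n, p, u, l)
  "fpxbjnpnqd" → 10 new (f, p, x, b, j, n, p, n, q, d)
  "iilqeiry" → prefix "i" already present; 7 new (i, l, q, e, i, r, y)
  "jraek" → prefix "jr" already present; 3 new (a, e, k)
  "qsbxhwr" → prefix "q" already present; 6 new (s, b, x, h, w, r)
  "iilqeirbxse" → prefix "iilqeir" already present; 4 new (b, x, s, e)
  "caxnyuln" → 8 new (c, a, x, n, y, u, l, n)
  "qsbxj" → prefix "qsbx" already present; 1 new (j)
  "jrzeiesyhp" → prefix "jrzeiesyh" already present; 1 new (p)
  "jrzep" → prefix "jrzep" already present; 0 new (none)
  "jrzeify" → prefix "jrzei" already present; 2 new (f, y)
  "iilqexoay" → prefix "iilqe" already present; 4 new (x, o, a, y)
Total nodes = 10 + 2 + 4 + 7 + 7 + 7 + 6 + 10 + 7 + 3 + 6 + 4 + 8 + 1 + 1 + 0 + 2 + 4 = 89

89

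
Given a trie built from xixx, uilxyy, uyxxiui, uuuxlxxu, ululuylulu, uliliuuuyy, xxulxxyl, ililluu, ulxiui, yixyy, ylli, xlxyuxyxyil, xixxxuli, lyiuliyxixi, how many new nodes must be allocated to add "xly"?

1

"xl" is already a path in the trie; the remaining "y" must be added.
So 3 − 2 = 1 new nodes.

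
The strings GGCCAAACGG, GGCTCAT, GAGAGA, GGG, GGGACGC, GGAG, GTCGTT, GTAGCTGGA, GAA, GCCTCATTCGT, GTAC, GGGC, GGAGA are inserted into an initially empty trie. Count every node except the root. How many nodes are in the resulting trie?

Trace insertions, counting only characters that open a new branch:
  "GGCCAAACGG" → 10 new (G, G, C, C, A, A, A, C, G, G)
  "GGCTCAT" → prefix "GGC" already present; 4 new (T, C, A, T)
  "GAGAGA" → prefix "G" already present; 5 new (A, G, A, G, A)
  "GGG" → prefix "GG" already present; 1 new (G)
  "GGGACGC" → prefix "GGG" already present; 4 new (A, C, G, C)
  "GGAG" → prefix "GG" already present; 2 new (A, G)
  "GTCGTT" → prefix "G" already present; 5 new (T, C, G, T, T)
  "GTAGCTGGA" → prefix "GT" already present; 7 new (A, G, C, T, G, G, A)
  "GAA" → prefix "GA" already present; 1 new (A)
  "GCCTCATTCGT" → prefix "G" already present; 10 new (C, C, T, C, A, T, T, C, G, T)
  "GTAC" → prefix "GTA" already present; 1 new (C)
  "GGGC" → prefix "GGG" already present; 1 new (C)
  "GGAGA" → prefix "GGAG" already present; 1 new (A)
Total nodes = 10 + 4 + 5 + 1 + 4 + 2 + 5 + 7 + 1 + 10 + 1 + 1 + 1 = 52

52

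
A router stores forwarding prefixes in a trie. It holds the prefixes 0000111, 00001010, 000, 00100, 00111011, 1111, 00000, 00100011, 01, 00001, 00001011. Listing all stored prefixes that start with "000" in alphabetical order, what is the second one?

00000

Words with prefix "000", in lexicographic order: "000", "00000", "00001", "00001010", "00001011", "0000111"
Position 2: 00000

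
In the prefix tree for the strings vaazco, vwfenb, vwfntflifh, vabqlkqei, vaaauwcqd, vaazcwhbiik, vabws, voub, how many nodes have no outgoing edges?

8

Leaves are exactly the stored words that no other stored word extends.
Those words: "vaaauwcqd", "vaazco", "vaazcwhbiik", "vabqlkqei", "vabws", "voub", "vwfenb", "vwfntflifh"
Leaf count: 8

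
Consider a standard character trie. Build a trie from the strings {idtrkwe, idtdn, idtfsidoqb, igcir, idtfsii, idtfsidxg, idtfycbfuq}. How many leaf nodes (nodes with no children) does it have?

7

Leaves are exactly the stored words that no other stored word extends.
Those words: "idtdn", "idtfsidoqb", "idtfsidxg", "idtfsii", "idtfycbfuq", "idtrkwe", "igcir"
Leaf count: 7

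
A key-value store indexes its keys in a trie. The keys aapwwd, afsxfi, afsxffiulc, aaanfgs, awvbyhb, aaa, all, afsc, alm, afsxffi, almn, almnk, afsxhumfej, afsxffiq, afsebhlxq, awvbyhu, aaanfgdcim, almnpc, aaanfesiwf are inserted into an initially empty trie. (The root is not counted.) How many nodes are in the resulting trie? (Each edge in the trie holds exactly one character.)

Count nodes per top-level branch (shared prefixes stored once):
  'a'-branch (aaa, aaanfesiwf, aaanfgdcim, aaanfgs, aapwwd, afsc, afsebhlxq, afsxffi, afsxffiq, afsxffiulc, afsxfi, afsxhumfej, all, alm, almn, almnk, almnpc, awvbyhb, awvbyhu): 58 nodes
Sum: 58

58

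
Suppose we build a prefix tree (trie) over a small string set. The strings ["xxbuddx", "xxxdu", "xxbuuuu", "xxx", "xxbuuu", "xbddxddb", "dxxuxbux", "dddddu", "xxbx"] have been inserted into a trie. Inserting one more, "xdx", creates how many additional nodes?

"x" is already a path in the trie; the remaining "dx" must be added.
So 3 − 1 = 2 new nodes.

2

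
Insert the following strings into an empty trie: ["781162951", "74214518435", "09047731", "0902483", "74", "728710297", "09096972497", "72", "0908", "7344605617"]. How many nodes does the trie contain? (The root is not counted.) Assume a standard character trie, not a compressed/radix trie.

Trace insertions, counting only characters that open a new branch:
  "781162951" → 9 new (7, 8, 1, 1, 6, 2, 9, 5, 1)
  "74214518435" → prefix "7" already present; 10 new (4, 2, 1, 4, 5, 1, 8, 4, 3, 5)
  "09047731" → 8 new (0, 9, 0, 4, 7, 7, 3, 1)
  "0902483" → prefix "090" already present; 4 new (2, 4, 8, 3)
  "74" → prefix "74" already present; 0 new (none)
  "728710297" → prefix "7" already present; 8 new (2, 8, 7, 1, 0, 2, 9, 7)
  "09096972497" → prefix "090" already present; 8 new (9, 6, 9, 7, 2, 4, 9, 7)
  "72" → prefix "72" already present; 0 new (none)
  "0908" → prefix "090" already present; 1 new (8)
  "7344605617" → prefix "7" already present; 9 new (3, 4, 4, 6, 0, 5, 6, 1, 7)
Total nodes = 9 + 10 + 8 + 4 + 0 + 8 + 8 + 0 + 1 + 9 = 57

57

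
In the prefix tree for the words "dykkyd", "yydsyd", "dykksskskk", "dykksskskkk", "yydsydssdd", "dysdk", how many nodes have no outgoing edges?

4

Leaves are exactly the stored words that no other stored word extends.
Those words: "dykksskskkk", "dykkyd", "dysdk", "yydsydssdd"
Leaf count: 4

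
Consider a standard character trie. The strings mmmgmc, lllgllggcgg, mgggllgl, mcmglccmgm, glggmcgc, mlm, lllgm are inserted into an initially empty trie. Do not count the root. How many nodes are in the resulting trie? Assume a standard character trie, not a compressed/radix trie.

44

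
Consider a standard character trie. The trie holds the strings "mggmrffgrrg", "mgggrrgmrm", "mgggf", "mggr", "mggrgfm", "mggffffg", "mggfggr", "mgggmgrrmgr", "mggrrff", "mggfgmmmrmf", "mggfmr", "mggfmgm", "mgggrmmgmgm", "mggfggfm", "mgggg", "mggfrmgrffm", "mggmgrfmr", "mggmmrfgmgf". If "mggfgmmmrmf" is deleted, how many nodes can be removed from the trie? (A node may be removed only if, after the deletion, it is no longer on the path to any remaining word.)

6

After clearing the end-marker at "mggfgmmmrmf", prune upward until reaching a node still needed by another word.
The suffix "mmmrmf" (6 nodes) is used only by "mggfgmmmrmf"; the node for "mggfg" still has the child "g", so pruning stops there.
Nodes removed: 6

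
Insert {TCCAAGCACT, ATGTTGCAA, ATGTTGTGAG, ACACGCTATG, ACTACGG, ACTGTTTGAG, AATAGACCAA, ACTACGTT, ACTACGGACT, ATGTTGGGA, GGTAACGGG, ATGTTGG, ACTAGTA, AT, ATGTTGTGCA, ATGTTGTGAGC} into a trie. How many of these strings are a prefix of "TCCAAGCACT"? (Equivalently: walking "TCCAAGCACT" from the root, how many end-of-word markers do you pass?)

1

Walk "TCCAAGCACT" from the root; an end-of-word marker is hit whenever a stored word is a prefix of "TCCAAGCACT".
Prefixes of the query that are stored words: "TCCAAGCACT"
Count: 1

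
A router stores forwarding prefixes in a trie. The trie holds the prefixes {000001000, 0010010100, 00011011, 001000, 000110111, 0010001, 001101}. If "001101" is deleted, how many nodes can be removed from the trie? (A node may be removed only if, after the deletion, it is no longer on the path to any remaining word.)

3

A node on "001101"'s path can go only if nothing else ends at it or branches off below it.
The suffix "101" (3 nodes) is used only by "001101"; the node for "001" still has the child "0", so pruning stops there.
Nodes removed: 3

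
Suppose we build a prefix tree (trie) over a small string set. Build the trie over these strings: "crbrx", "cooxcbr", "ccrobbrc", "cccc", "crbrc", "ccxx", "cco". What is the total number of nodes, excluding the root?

24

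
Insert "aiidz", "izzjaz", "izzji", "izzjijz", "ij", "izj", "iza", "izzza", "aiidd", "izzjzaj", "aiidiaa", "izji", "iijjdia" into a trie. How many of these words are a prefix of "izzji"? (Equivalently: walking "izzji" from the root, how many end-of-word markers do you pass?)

Traverse "izzji" character by character; count nodes along the way that are marked as word ends.
Prefixes of the query that are stored words: "izzji"
Count: 1

1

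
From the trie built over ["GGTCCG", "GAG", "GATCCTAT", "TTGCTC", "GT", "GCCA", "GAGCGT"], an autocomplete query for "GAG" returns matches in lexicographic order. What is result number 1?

GAG

DFS of the "GAG" subtree visits, in order: "GAG", "GAGCGT"
The 1st is GAG.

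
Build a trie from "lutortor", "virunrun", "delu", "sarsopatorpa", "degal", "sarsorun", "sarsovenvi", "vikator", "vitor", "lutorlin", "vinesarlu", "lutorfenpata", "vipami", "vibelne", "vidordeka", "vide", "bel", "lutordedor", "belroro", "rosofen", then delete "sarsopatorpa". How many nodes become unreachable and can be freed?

A node on "sarsopatorpa"'s path can go only if nothing else ends at it or branches off below it.
The suffix "patorpa" (7 nodes) is used only by "sarsopatorpa"; the node for "sarso" still has the child "r", so pruning stops there.
Nodes removed: 7

7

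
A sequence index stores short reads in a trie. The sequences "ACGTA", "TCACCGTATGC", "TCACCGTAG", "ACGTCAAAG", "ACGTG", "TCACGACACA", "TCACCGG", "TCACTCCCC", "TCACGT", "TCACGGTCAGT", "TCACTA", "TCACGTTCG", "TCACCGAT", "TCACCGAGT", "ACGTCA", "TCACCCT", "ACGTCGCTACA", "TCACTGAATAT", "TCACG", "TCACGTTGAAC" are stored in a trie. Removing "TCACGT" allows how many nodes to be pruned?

0

After clearing the end-marker at "TCACGT", prune upward until reaching a node still needed by another word.
Every node on "TCACGT" is still needed (e.g. by "TCACGTTCG"), so nothing is freed.
Nodes removed: 0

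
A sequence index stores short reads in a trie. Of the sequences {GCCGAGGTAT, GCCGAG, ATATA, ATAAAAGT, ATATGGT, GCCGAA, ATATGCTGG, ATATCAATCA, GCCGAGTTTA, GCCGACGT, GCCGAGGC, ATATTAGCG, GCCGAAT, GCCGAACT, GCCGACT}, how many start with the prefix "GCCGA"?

Walk to "GCCGA"; the words in its subtree are exactly those with that prefix.
Matches: "GCCGAA", "GCCGAACT", "GCCGAAT", "GCCGACGT", "GCCGACT", "GCCGAG", "GCCGAGGC", "GCCGAGGTAT", "GCCGAGTTTA"
Count: 9

9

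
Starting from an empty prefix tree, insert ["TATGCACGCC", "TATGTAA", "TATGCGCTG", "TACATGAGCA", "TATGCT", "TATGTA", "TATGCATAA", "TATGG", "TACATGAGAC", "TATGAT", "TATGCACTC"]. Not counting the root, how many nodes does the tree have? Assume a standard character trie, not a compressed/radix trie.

Trie structure (* marks end of a word):
(root)
└─ T
   └─ A
      ├─ C
      │  └─ A
      │     └─ T
      │        └─ G
      │           └─ A
      │              └─ G
      │                 ├─ A
      │                 │  └─ C *
      │                 └─ C
      │                    └─ A *
      └─ T
         └─ G
            ├─ A
            │  └─ T *
            ├─ C
            │  ├─ A
            │  │  ├─ C
            │  │  │  ├─ G
            │  │  │  │  └─ C
            │  │  │  │     └─ C *
            │  │  │  └─ T
            │  │  │     └─ C *
            │  │  └─ T
            │  │     └─ A
            │  │        └─ A *
            │  ├─ G
            │  │  └─ C
            │  │     └─ T
            │  │        └─ G *
            │  └─ T *
            ├─ G *
            └─ T
               └─ A *
                  └─ A *
Counting every labelled node above: 36.

36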